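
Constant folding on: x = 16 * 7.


16 * 7 = 112 at compile time
Optimized: x = 112


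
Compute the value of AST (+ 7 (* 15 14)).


Evaluate inner: (* 15 14) = 210
Evaluate root: (+ 7 210) = 217
Result: 217


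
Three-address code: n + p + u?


Break into single-operator statements:
t1 = n + p
t2 = t1 + u


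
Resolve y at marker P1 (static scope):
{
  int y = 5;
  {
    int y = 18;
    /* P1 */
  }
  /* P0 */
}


y declared in the same block as P1
y = 18


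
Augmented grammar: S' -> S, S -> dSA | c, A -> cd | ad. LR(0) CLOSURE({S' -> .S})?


Start: S' -> .S
For each item with dot before a nonterminal B, add B -> .γ for every B-production
Closure: [S' -> .S, S -> .dSA, S -> .c]


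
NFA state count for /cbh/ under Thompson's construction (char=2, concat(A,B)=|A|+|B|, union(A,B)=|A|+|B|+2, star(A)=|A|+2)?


Syntax tree has 3 char leaf(s), 0 union(s), 0 star(s)
chars contribute 3×2 = 6; each union adds +2; each star adds +2
Total: 6 + 0 + 0 = 6 states


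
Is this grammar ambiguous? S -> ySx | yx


balanced y^n…x^n: each string has a unique parse
Unambiguous


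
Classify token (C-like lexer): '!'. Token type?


Pattern: operator symbol
Type: OPERATOR


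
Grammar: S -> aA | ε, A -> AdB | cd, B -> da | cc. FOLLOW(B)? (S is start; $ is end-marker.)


$ ∈ FOLLOW(S). For each A -> αBβ: add FIRST(β)\{ε} to FOLLOW(B); if β nullable, add FOLLOW(A).
FOLLOW(B) = {$, d}


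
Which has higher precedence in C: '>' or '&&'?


'>' is relational (level 7); '&&' is logical AND (level 2)
Higher level binds tighter
'>' has higher precedence than '&&'


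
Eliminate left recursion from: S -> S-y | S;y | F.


Left-recursive alternatives: S-y, S;y; non-recursive: F
Introduce S': S -> FS', S' -> -yS' | ;yS' | ε


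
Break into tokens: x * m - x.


Scan left to right, longest-match per lexeme
Tokens: ID(x), OP(*), ID(m), OP(-), ID(x)


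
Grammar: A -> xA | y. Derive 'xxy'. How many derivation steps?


Derivation: A => xA => xxA => xxy
Steps: 3


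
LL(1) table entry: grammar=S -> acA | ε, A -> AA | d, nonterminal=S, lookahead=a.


For [S, a]: 'a' ∈ FIRST(acA)
Entry: S -> acA


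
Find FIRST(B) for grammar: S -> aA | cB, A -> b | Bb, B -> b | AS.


Per alternative of B: FIRST(b) = {b}; FIRST(AS) = {b}
FIRST(B) = {b}


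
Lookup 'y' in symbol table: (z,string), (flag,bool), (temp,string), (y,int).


Lookup 'y' → type int


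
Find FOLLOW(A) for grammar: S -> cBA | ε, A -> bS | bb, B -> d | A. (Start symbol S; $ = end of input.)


$ ∈ FOLLOW(S). For each A -> αBβ: add FIRST(β)\{ε} to FOLLOW(B); if β nullable, add FOLLOW(A).
FOLLOW(A) = {$, b}


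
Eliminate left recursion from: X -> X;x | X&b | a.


Left-recursive alternatives: X;x, X&b; non-recursive: a
Introduce X': X -> aX', X' -> ;xX' | &bX' | ε


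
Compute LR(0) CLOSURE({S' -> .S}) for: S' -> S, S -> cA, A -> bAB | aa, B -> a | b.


Start: S' -> .S
For each item with dot before a nonterminal B, add B -> .γ for every B-production
Closure: [S' -> .S, S -> .cA]


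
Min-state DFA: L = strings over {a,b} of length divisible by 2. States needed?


Track length mod 2: states 0..1, accept at 0
Minimal DFA: 2 states


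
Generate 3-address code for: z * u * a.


Break into single-operator statements:
t1 = z * u
t2 = t1 * a


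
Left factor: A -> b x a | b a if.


Common prefix: 'b'
Factored: A -> b A', A' -> x a | a if


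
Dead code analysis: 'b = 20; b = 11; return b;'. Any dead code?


first assignment to b is overwritten before any read
Dead: 'b = 20'


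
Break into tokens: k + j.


Scan left to right, longest-match per lexeme
Tokens: ID(k), OP(+), ID(j)


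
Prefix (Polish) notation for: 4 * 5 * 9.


left-to-right (same/higher precedence on left): tree is (* (* 4 5) 9)
Prefix: * * 4 5 9


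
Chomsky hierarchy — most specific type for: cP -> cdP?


LHS has context (more than one symbol) and |LHS| ≤ |RHS|
Classification: Type 1 (Context-Sensitive)


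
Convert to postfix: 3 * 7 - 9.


Left to right (same or higher precedence on left)
Postfix: 3 7 * 9 -


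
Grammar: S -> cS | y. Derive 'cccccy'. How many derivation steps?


Derivation: S => cS => ccS => cccS => ccccS => cccccS => cccccy
Steps: 6


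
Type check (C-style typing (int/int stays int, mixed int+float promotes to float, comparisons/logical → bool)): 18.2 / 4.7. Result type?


Operand types: float / float
Rule: mixed int/float promotes to float; int/int stays int
Result type: float


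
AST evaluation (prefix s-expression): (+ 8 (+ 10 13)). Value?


Evaluate inner: (+ 10 13) = 23
Evaluate root: (+ 8 23) = 31
Result: 31


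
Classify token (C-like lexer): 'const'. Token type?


Pattern: reserved word
Type: KEYWORD


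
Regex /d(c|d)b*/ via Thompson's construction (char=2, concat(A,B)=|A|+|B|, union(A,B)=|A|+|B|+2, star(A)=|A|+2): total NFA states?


Syntax tree has 4 char leaf(s), 1 union(s), 1 star(s)
chars contribute 4×2 = 8; each union adds +2; each star adds +2
Total: 8 + 2 + 2 = 12 states


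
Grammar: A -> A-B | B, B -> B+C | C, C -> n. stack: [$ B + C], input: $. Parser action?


handle 'B+C' on top
Action: reduce (B -> B+C)


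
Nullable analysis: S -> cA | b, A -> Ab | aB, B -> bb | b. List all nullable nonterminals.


A nonterminal is nullable iff some alternative derives ε (directly, or every symbol in it is nullable)
Nullable: {}


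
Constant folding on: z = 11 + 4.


11 + 4 = 15 at compile time
Optimized: z = 15


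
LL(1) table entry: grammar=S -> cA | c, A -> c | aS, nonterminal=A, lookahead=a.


For [A, a]: 'a' ∈ FIRST(aS)
Entry: A -> aS


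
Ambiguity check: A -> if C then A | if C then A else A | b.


dangling else: 'if C then if C then b else b' parses two ways
Ambiguous


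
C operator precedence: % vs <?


'%' is multiplicative (level 10); '<' is relational (level 7)
Higher level binds tighter
'%' has higher precedence than '<'


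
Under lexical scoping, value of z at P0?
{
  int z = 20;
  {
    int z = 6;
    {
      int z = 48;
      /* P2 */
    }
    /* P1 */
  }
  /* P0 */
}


z declared in the same block as P0
z = 20


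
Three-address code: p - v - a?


Break into single-operator statements:
t1 = p - v
t2 = t1 - a


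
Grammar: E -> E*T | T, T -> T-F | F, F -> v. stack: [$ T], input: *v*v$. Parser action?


lookahead ∉ {-} so T won't extend; reduce E -> T
Action: reduce (E -> T)


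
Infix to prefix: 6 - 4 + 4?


left-to-right (same/higher precedence on left): tree is (+ (- 6 4) 4)
Prefix: + - 6 4 4


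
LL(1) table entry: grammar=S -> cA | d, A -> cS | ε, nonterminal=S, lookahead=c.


For [S, c]: 'c' ∈ FIRST(cA)
Entry: S -> cA


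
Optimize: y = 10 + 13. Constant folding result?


10 + 13 = 23 at compile time
Optimized: y = 23


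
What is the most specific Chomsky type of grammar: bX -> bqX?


LHS has context (more than one symbol) and |LHS| ≤ |RHS|
Classification: Type 1 (Context-Sensitive)


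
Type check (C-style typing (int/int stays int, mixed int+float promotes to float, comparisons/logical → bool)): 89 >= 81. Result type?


Operand types: int >= int
Rule: comparison yields bool
Result type: bool


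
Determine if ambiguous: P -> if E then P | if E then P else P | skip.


dangling else: 'if E then if E then skip else skip' parses two ways
Ambiguous


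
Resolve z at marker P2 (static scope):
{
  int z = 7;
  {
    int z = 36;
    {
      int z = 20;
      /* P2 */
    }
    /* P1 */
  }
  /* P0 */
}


z declared in the same block as P2
z = 20


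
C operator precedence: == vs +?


'+' is additive (level 9); '==' is equality (level 6)
Higher level binds tighter
'+' has higher precedence than '=='


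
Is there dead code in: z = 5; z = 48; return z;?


first assignment to z is overwritten before any read
Dead: 'z = 5'


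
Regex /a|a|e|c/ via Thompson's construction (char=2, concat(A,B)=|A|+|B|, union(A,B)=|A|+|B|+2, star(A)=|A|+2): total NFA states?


Syntax tree has 4 char leaf(s), 3 union(s), 0 star(s)
chars contribute 4×2 = 8; each union adds +2; each star adds +2
Total: 8 + 6 + 0 = 14 states


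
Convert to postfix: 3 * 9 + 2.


Left to right (same or higher precedence on left)
Postfix: 3 9 * 2 +


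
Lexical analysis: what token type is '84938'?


Pattern: digits only
Type: INTEGER_LITERAL


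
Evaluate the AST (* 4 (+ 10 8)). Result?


Evaluate inner: (+ 10 8) = 18
Evaluate root: (* 4 18) = 72
Result: 72


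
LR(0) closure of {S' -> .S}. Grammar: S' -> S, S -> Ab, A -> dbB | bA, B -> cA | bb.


Start: S' -> .S
For each item with dot before a nonterminal B, add B -> .γ for every B-production
Closure: [S' -> .S, S -> .Ab, A -> .dbB, A -> .bA]


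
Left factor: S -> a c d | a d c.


Common prefix: 'a'
Factored: S -> a S', S' -> c d | d c


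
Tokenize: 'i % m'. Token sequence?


Scan left to right, longest-match per lexeme
Tokens: ID(i), OP(%), ID(m)


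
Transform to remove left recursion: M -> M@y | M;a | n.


Left-recursive alternatives: M@y, M;a; non-recursive: n
Introduce M': M -> nM', M' -> @yM' | ;aM' | ε


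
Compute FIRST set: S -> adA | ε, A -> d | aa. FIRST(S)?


Per alternative of S: FIRST(adA) = {a}; FIRST(ε) = {ε}
FIRST(S) = {a, ε}


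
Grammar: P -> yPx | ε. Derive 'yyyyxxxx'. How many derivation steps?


Derivation: P => yPx => yyPxx => yyyPxxx => yyyyPxxxx => yyyyxxxx
Steps: 5


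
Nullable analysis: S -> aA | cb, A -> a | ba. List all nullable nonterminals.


A nonterminal is nullable iff some alternative derives ε (directly, or every symbol in it is nullable)
Nullable: {}


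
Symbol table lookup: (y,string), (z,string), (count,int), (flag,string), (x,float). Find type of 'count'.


Lookup 'count' → type int


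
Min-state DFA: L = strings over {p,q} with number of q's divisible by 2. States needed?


Track (count of q) mod 2: states 0..1, accept at 0
Minimal DFA: 2 states


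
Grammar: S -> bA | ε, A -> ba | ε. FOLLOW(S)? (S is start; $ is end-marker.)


$ ∈ FOLLOW(S). For each A -> αBβ: add FIRST(β)\{ε} to FOLLOW(B); if β nullable, add FOLLOW(A).
FOLLOW(S) = {$}


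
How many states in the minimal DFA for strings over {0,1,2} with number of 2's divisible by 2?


Track (count of 2) mod 2: states 0..1, accept at 0
Minimal DFA: 2 states


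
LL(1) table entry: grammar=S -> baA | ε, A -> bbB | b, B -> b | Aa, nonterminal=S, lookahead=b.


For [S, b]: 'b' ∈ FIRST(baA)
Entry: S -> baA


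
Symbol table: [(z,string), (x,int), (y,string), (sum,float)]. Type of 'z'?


Lookup 'z' → type string


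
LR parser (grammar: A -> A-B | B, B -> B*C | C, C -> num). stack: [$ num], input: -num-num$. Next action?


'num' on top is the handle for C -> num
Action: reduce (C -> num)


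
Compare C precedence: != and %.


'%' is multiplicative (level 10); '!=' is equality (level 6)
Higher level binds tighter
'%' has higher precedence than '!='


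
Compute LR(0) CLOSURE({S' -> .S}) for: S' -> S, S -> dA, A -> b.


Start: S' -> .S
For each item with dot before a nonterminal B, add B -> .γ for every B-production
Closure: [S' -> .S, S -> .dA]


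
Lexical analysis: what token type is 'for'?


Pattern: reserved word
Type: KEYWORD


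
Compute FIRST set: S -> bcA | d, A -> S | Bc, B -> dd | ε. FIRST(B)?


Per alternative of B: FIRST(dd) = {d}; FIRST(ε) = {ε}
FIRST(B) = {d, ε}


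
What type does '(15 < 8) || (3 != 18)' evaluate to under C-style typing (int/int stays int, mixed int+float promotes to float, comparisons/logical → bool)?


Operand types: bool || bool
Rule: logical operators take bool operands and yield bool
Result type: bool


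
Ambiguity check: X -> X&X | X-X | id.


'id&id-id' has two parse trees (no precedence encoded between & and -)
Ambiguous


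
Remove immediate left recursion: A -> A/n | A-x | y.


Left-recursive alternatives: A/n, A-x; non-recursive: y
Introduce A': A -> yA', A' -> /nA' | -xA' | ε


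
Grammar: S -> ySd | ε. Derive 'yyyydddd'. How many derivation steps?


Derivation: S => ySd => yySdd => yyySddd => yyyySdddd => yyyydddd
Steps: 5


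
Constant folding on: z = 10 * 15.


10 * 15 = 150 at compile time
Optimized: z = 150


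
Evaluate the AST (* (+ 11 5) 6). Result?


Evaluate inner: (+ 11 5) = 16
Evaluate root: (* 16 6) = 96
Result: 96


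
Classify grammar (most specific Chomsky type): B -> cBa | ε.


Single nonterminal LHS, but c^n a^n is not regular
Classification: Type 2 (Context-Free)


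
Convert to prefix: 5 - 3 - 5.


left-to-right (same/higher precedence on left): tree is (- (- 5 3) 5)
Prefix: - - 5 3 5


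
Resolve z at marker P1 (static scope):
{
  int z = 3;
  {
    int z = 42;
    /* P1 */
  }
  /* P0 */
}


z declared in the same block as P1
z = 42


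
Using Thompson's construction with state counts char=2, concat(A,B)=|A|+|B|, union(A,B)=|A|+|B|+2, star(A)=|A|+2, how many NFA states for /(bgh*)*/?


Syntax tree has 3 char leaf(s), 0 union(s), 2 star(s)
chars contribute 3×2 = 6; each union adds +2; each star adds +2
Total: 6 + 0 + 4 = 10 states


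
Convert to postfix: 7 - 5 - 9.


Left to right (same or higher precedence on left)
Postfix: 7 5 - 9 -


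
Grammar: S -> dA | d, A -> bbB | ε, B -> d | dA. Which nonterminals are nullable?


A nonterminal is nullable iff some alternative derives ε (directly, or every symbol in it is nullable)
Nullable: {A}


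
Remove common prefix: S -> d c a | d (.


Common prefix: 'd'
Factored: S -> d S', S' -> c a | (


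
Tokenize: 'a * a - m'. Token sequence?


Scan left to right, longest-match per lexeme
Tokens: ID(a), OP(*), ID(a), OP(-), ID(m)


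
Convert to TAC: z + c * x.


Break into single-operator statements:
t1 = c * x
t2 = z + t1


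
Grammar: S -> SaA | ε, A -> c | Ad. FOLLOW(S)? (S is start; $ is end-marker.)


$ ∈ FOLLOW(S). For each A -> αBβ: add FIRST(β)\{ε} to FOLLOW(B); if β nullable, add FOLLOW(A).
FOLLOW(S) = {$, a}


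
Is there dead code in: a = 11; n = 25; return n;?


a is assigned but never read
Dead: 'a = 11'


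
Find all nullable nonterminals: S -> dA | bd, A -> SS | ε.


A nonterminal is nullable iff some alternative derives ε (directly, or every symbol in it is nullable)
Nullable: {A}


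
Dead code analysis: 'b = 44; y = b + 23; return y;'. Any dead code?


b is read by y's definition; y is returned
No dead code


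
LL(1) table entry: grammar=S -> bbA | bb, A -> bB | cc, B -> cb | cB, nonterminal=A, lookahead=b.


For [A, b]: 'b' ∈ FIRST(bB)
Entry: A -> bB


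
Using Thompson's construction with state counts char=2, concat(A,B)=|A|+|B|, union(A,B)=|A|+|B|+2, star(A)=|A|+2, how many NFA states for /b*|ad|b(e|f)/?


Syntax tree has 6 char leaf(s), 3 union(s), 1 star(s)
chars contribute 6×2 = 12; each union adds +2; each star adds +2
Total: 12 + 6 + 2 = 20 states


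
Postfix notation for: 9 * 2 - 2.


Left to right (same or higher precedence on left)
Postfix: 9 2 * 2 -


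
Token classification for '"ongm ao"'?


Pattern: double-quoted sequence
Type: STRING_LITERAL


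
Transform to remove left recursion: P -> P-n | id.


Left-recursive alternatives: P-n; non-recursive: id
Introduce P': P -> idP', P' -> -nP' | ε


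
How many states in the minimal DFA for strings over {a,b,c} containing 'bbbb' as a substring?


KMP-style automaton: 4 progress states + 1 absorbing accept = 5
Minimal DFA: 5 states


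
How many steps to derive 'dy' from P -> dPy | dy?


Derivation: P => dy
Steps: 1


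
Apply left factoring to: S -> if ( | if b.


Common prefix: 'if'
Factored: S -> if S', S' -> ( | b


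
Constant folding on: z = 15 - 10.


15 - 10 = 5 at compile time
Optimized: z = 5


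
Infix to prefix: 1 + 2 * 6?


'*' binds tighter: tree is (+ 1 (* 2 6))
Prefix: + 1 * 2 6


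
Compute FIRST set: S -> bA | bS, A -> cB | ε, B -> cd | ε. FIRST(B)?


Per alternative of B: FIRST(cd) = {c}; FIRST(ε) = {ε}
FIRST(B) = {c, ε}


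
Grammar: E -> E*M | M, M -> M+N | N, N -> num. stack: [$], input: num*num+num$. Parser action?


no handle on stack; shift 'num'
Action: shift


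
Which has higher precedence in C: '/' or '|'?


'/' is multiplicative (level 10); '|' is bitwise OR (level 3)
Higher level binds tighter
'/' has higher precedence than '|'


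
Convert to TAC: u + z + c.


Break into single-operator statements:
t1 = u + z
t2 = t1 + c


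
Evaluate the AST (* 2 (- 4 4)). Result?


Evaluate inner: (- 4 4) = 0
Evaluate root: (* 2 0) = 0
Result: 0


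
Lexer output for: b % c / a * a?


Scan left to right, longest-match per lexeme
Tokens: ID(b), OP(%), ID(c), OP(/), ID(a), OP(*), ID(a)


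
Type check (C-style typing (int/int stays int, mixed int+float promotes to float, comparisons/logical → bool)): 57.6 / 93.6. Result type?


Operand types: float / float
Rule: mixed int/float promotes to float; int/int stays int
Result type: float


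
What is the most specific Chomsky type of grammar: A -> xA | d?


Right-linear: every RHS is a terminal or a terminal followed by one nonterminal
Classification: Type 3 (Regular)


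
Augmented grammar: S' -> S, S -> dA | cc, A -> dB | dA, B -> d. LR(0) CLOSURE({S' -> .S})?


Start: S' -> .S
For each item with dot before a nonterminal B, add B -> .γ for every B-production
Closure: [S' -> .S, S -> .dA, S -> .cc]


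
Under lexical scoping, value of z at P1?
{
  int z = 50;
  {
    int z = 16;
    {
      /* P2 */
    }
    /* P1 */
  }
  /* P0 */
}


z declared in the same block as P1
z = 16


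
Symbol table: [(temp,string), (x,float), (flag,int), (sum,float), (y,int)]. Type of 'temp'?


Lookup 'temp' → type string


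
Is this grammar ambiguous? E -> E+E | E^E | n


'n+n^n' has two parse trees (no precedence encoded between + and ^)
Ambiguous


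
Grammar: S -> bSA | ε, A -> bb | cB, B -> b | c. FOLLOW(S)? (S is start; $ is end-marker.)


$ ∈ FOLLOW(S). For each A -> αBβ: add FIRST(β)\{ε} to FOLLOW(B); if β nullable, add FOLLOW(A).
FOLLOW(S) = {$, b, c}


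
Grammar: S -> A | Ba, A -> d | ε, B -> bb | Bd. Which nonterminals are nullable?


A nonterminal is nullable iff some alternative derives ε (directly, or every symbol in it is nullable)
Nullable: {A, S}


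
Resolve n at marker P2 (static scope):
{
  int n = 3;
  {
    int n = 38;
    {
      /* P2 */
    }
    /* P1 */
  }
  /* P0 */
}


P2's block does not declare n; resolves to the enclosing declaration at depth 1
n = 38


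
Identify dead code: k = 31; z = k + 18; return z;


k is read by z's definition; z is returned
No dead code


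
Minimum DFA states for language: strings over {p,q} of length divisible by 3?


Track length mod 3: states 0..2, accept at 0
Minimal DFA: 3 states


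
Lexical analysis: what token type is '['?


Pattern: delimiter/punctuation
Type: PUNCTUATION


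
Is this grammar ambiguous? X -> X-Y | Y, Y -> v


precedence layered via separate nonterminal Y: deterministic
Unambiguous


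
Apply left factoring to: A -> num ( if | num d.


Common prefix: 'num'
Factored: A -> num A', A' -> ( if | d


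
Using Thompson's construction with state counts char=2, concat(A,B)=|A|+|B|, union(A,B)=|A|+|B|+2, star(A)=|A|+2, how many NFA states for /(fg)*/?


Syntax tree has 2 char leaf(s), 0 union(s), 1 star(s)
chars contribute 2×2 = 4; each union adds +2; each star adds +2
Total: 4 + 0 + 2 = 6 states


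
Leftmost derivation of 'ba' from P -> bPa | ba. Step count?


Derivation: P => ba
Steps: 1


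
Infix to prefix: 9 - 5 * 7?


'*' binds tighter: tree is (- 9 (* 5 7))
Prefix: - 9 * 5 7


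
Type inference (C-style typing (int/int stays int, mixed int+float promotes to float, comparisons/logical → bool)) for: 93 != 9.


Operand types: int != int
Rule: comparison yields bool
Result type: bool


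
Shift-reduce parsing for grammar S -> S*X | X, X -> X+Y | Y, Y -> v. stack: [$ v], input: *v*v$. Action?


'v' on top is the handle for Y -> v
Action: reduce (Y -> v)


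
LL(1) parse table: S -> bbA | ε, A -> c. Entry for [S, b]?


For [S, b]: 'b' ∈ FIRST(bbA)
Entry: S -> bbA


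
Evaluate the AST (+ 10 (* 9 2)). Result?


Evaluate inner: (* 9 2) = 18
Evaluate root: (+ 10 18) = 28
Result: 28


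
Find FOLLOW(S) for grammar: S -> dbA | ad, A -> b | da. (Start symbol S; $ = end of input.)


$ ∈ FOLLOW(S). For each A -> αBβ: add FIRST(β)\{ε} to FOLLOW(B); if β nullable, add FOLLOW(A).
FOLLOW(S) = {$}


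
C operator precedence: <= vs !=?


'<=' is relational (level 7); '!=' is equality (level 6)
Higher level binds tighter
'<=' has higher precedence than '!='


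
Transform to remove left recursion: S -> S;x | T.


Left-recursive alternatives: S;x; non-recursive: T
Introduce S': S -> TS', S' -> ;xS' | ε


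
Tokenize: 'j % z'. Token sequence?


Scan left to right, longest-match per lexeme
Tokens: ID(j), OP(%), ID(z)


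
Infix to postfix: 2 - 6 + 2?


Left to right (same or higher precedence on left)
Postfix: 2 6 - 2 +


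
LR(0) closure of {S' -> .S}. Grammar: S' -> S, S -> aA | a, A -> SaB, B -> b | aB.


Start: S' -> .S
For each item with dot before a nonterminal B, add B -> .γ for every B-production
Closure: [S' -> .S, S -> .aA, S -> .a]


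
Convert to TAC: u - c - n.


Break into single-operator statements:
t1 = u - c
t2 = t1 - n


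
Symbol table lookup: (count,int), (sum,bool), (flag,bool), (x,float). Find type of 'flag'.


Lookup 'flag' → type bool


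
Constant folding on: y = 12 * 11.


12 * 11 = 132 at compile time
Optimized: y = 132


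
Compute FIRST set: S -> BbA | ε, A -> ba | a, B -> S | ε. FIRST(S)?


Per alternative of S: FIRST(BbA) = {b}; FIRST(ε) = {ε}
FIRST(S) = {b, ε}


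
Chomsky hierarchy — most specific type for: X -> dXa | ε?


Single nonterminal LHS, but d^n a^n is not regular
Classification: Type 2 (Context-Free)


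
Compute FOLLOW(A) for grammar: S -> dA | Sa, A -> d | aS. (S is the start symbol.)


$ ∈ FOLLOW(S). For each A -> αBβ: add FIRST(β)\{ε} to FOLLOW(B); if β nullable, add FOLLOW(A).
FOLLOW(A) = {$, a}


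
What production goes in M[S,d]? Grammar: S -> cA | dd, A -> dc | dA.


For [S, d]: 'd' ∈ FIRST(dd)
Entry: S -> dd


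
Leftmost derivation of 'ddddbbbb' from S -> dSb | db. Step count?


Derivation: S => dSb => ddSbb => dddSbbb => ddddbbbb
Steps: 4


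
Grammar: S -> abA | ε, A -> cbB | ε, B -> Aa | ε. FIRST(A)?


Per alternative of A: FIRST(cbB) = {c}; FIRST(ε) = {ε}
FIRST(A) = {c, ε}


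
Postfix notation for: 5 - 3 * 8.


* has higher precedence, evaluate 3*8 first
Postfix: 5 3 8 * -


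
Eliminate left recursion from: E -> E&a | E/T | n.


Left-recursive alternatives: E&a, E/T; non-recursive: n
Introduce E': E -> nE', E' -> &aE' | /TE' | ε


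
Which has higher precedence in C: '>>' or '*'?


'*' is multiplicative (level 10); '>>' is shift (level 8)
Higher level binds tighter
'*' has higher precedence than '>>'


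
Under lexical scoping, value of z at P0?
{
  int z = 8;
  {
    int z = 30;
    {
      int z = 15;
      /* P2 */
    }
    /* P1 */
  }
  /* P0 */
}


z declared in the same block as P0
z = 8


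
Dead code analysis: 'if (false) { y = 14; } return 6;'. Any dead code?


condition is constant false, so the whole block is unreachable
Dead: 'if (false) { y = 14; }'


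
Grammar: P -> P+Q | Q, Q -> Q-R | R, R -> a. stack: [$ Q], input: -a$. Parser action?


shift '-' to continue Q -> Q-R
Action: shift


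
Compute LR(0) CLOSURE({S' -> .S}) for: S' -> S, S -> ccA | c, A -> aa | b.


Start: S' -> .S
For each item with dot before a nonterminal B, add B -> .γ for every B-production
Closure: [S' -> .S, S -> .ccA, S -> .c]


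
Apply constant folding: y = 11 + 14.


11 + 14 = 25 at compile time
Optimized: y = 25


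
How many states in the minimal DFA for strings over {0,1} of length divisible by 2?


Track length mod 2: states 0..1, accept at 0
Minimal DFA: 2 states


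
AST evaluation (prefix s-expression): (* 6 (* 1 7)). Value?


Evaluate inner: (* 1 7) = 7
Evaluate root: (* 6 7) = 42
Result: 42


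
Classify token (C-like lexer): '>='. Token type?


Pattern: operator symbol
Type: OPERATOR


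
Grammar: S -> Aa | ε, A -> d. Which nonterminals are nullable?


A nonterminal is nullable iff some alternative derives ε (directly, or every symbol in it is nullable)
Nullable: {S}


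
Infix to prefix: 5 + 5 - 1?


left-to-right (same/higher precedence on left): tree is (- (+ 5 5) 1)
Prefix: - + 5 5 1


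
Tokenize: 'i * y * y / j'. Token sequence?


Scan left to right, longest-match per lexeme
Tokens: ID(i), OP(*), ID(y), OP(*), ID(y), OP(/), ID(j)


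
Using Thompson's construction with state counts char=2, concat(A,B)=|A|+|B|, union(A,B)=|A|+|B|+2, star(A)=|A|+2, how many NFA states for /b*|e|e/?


Syntax tree has 3 char leaf(s), 2 union(s), 1 star(s)
chars contribute 3×2 = 6; each union adds +2; each star adds +2
Total: 6 + 4 + 2 = 12 states


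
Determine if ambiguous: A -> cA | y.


right-linear, alternatives start with distinct terminals 'c' vs 'y': unique leftmost derivation
Unambiguous


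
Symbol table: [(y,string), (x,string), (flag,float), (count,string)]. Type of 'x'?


Lookup 'x' → type string


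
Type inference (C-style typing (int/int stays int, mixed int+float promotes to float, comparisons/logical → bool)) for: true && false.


Operand types: bool && bool
Rule: logical operators take bool operands and yield bool
Result type: bool


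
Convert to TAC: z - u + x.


Break into single-operator statements:
t1 = z - u
t2 = t1 + x


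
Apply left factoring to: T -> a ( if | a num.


Common prefix: 'a'
Factored: T -> a T', T' -> ( if | num


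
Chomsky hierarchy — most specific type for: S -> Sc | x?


Left-linear: every RHS is a terminal or one nonterminal followed by a terminal
Classification: Type 3 (Regular)


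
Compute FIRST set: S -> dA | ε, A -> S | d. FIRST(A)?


Per alternative of A: FIRST(S) = {d, ε}; FIRST(d) = {d}
FIRST(A) = {d, ε}


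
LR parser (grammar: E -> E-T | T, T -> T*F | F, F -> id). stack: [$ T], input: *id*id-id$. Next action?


shift '*' to continue T -> T*F
Action: shift


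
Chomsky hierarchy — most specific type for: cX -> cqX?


LHS has context (more than one symbol) and |LHS| ≤ |RHS|
Classification: Type 1 (Context-Sensitive)


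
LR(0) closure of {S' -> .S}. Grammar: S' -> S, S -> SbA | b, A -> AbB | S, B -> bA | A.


Start: S' -> .S
For each item with dot before a nonterminal B, add B -> .γ for every B-production
Closure: [S' -> .S, S -> .SbA, S -> .b]


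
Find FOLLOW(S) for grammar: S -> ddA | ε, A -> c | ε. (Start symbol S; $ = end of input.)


$ ∈ FOLLOW(S). For each A -> αBβ: add FIRST(β)\{ε} to FOLLOW(B); if β nullable, add FOLLOW(A).
FOLLOW(S) = {$}


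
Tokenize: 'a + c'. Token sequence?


Scan left to right, longest-match per lexeme
Tokens: ID(a), OP(+), ID(c)


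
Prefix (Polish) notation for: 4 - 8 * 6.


'*' binds tighter: tree is (- 4 (* 8 6))
Prefix: - 4 * 8 6


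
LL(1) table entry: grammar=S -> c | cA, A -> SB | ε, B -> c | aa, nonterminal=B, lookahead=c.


For [B, c]: 'c' ∈ FIRST(c)
Entry: B -> c


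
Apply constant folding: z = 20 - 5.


20 - 5 = 15 at compile time
Optimized: z = 15


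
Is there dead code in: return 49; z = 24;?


statement follows a return and is unreachable
Dead: 'z = 24'


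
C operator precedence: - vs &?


'-' is additive (level 9); '&' is bitwise AND (level 5)
Higher level binds tighter
'-' has higher precedence than '&'


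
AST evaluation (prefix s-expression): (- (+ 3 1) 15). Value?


Evaluate inner: (+ 3 1) = 4
Evaluate root: (- 4 15) = -11
Result: -11


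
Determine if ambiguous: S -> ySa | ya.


balanced y^n…a^n: each string has a unique parse
Unambiguous


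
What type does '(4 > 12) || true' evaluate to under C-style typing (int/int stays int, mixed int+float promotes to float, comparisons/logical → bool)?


Operand types: bool || bool
Rule: logical operators take bool operands and yield bool
Result type: bool


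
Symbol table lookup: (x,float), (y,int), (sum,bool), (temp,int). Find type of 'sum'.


Lookup 'sum' → type bool


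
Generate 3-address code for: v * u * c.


Break into single-operator statements:
t1 = v * u
t2 = t1 * c


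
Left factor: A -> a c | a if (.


Common prefix: 'a'
Factored: A -> a A', A' -> c | if (


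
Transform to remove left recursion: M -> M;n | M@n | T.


Left-recursive alternatives: M;n, M@n; non-recursive: T
Introduce M': M -> TM', M' -> ;nM' | @nM' | ε


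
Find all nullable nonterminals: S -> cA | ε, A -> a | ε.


A nonterminal is nullable iff some alternative derives ε (directly, or every symbol in it is nullable)
Nullable: {A, S}


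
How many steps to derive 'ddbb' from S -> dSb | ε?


Derivation: S => dSb => ddSbb => ddbb
Steps: 3


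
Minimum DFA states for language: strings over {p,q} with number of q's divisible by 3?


Track (count of q) mod 3: states 0..2, accept at 0
Minimal DFA: 3 states


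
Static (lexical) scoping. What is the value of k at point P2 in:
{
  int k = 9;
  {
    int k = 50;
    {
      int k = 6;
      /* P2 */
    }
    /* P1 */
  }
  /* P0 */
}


k declared in the same block as P2
k = 6


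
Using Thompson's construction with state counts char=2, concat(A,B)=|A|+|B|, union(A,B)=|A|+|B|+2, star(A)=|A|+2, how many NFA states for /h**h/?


Syntax tree has 2 char leaf(s), 0 union(s), 2 star(s)
chars contribute 2×2 = 4; each union adds +2; each star adds +2
Total: 4 + 0 + 4 = 8 states


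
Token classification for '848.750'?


Pattern: digits with a decimal point
Type: FLOAT_LITERAL


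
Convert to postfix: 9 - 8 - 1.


Left to right (same or higher precedence on left)
Postfix: 9 8 - 1 -


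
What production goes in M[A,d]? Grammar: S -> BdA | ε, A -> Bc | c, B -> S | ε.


For [A, d]: 'd' ∈ FIRST(Bc)
Entry: A -> Bc


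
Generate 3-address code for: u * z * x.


Break into single-operator statements:
t1 = u * z
t2 = t1 * x


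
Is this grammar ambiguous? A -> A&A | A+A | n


'n&n+n' has two parse trees (no precedence encoded between & and +)
Ambiguous


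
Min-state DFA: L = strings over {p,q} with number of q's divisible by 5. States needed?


Track (count of q) mod 5: states 0..4, accept at 0
Minimal DFA: 5 states


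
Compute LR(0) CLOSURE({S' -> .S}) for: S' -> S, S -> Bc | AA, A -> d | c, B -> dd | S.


Start: S' -> .S
For each item with dot before a nonterminal B, add B -> .γ for every B-production
Closure: [S' -> .S, S -> .Bc, S -> .AA, B -> .dd, B -> .S, A -> .d, A -> .c]


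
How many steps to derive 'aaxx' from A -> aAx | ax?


Derivation: A => aAx => aaxx
Steps: 2


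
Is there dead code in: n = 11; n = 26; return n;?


first assignment to n is overwritten before any read
Dead: 'n = 11'


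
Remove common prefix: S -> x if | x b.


Common prefix: 'x'
Factored: S -> x S', S' -> if | b


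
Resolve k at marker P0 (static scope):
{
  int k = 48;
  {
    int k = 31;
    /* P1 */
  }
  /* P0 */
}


k declared in the same block as P0
k = 48


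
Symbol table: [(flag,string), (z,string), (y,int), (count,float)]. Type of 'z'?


Lookup 'z' → type string


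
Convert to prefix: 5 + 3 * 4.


'*' binds tighter: tree is (+ 5 (* 3 4))
Prefix: + 5 * 3 4


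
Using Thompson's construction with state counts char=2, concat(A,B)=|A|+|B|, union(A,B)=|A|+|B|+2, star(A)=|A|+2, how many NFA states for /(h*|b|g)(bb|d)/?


Syntax tree has 6 char leaf(s), 3 union(s), 1 star(s)
chars contribute 6×2 = 12; each union adds +2; each star adds +2
Total: 12 + 6 + 2 = 20 states


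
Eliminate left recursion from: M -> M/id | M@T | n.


Left-recursive alternatives: M/id, M@T; non-recursive: n
Introduce M': M -> nM', M' -> /idM' | @TM' | ε


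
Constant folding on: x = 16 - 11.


16 - 11 = 5 at compile time
Optimized: x = 5


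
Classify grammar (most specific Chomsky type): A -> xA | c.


Right-linear: every RHS is a terminal or a terminal followed by one nonterminal
Classification: Type 3 (Regular)


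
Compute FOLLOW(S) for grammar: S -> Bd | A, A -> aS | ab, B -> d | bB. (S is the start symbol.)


$ ∈ FOLLOW(S). For each A -> αBβ: add FIRST(β)\{ε} to FOLLOW(B); if β nullable, add FOLLOW(A).
FOLLOW(S) = {$}


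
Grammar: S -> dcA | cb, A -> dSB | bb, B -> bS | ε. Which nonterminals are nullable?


A nonterminal is nullable iff some alternative derives ε (directly, or every symbol in it is nullable)
Nullable: {B}


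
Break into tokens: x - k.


Scan left to right, longest-match per lexeme
Tokens: ID(x), OP(-), ID(k)


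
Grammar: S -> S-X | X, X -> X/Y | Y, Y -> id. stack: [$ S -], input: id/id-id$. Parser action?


no handle ('S-' is not any RHS); shift 'id'
Action: shift


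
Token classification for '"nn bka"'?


Pattern: double-quoted sequence
Type: STRING_LITERAL


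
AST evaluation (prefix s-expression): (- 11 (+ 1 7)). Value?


Evaluate inner: (+ 1 7) = 8
Evaluate root: (- 11 8) = 3
Result: 3


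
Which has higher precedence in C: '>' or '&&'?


'>' is relational (level 7); '&&' is logical AND (level 2)
Higher level binds tighter
'>' has higher precedence than '&&'


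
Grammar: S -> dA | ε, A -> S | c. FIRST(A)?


Per alternative of A: FIRST(S) = {d, ε}; FIRST(c) = {c}
FIRST(A) = {c, d, ε}


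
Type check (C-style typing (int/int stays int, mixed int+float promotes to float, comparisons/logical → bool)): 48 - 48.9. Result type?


Operand types: int - float
Rule: mixed int/float promotes to float; int/int stays int
Result type: float


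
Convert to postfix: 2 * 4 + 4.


Left to right (same or higher precedence on left)
Postfix: 2 4 * 4 +


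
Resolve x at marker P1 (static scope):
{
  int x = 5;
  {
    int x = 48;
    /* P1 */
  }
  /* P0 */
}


x declared in the same block as P1
x = 48


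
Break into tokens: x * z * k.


Scan left to right, longest-match per lexeme
Tokens: ID(x), OP(*), ID(z), OP(*), ID(k)


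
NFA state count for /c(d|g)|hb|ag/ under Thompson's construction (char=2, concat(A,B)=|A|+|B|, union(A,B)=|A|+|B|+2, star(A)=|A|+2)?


Syntax tree has 7 char leaf(s), 3 union(s), 0 star(s)
chars contribute 7×2 = 14; each union adds +2; each star adds +2
Total: 14 + 6 + 0 = 20 states


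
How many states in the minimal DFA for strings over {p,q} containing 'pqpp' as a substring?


KMP-style automaton: 4 progress states + 1 absorbing accept = 5
Minimal DFA: 5 states


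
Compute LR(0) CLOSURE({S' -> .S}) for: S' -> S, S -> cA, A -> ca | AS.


Start: S' -> .S
For each item with dot before a nonterminal B, add B -> .γ for every B-production
Closure: [S' -> .S, S -> .cA]


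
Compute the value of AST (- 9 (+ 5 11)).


Evaluate inner: (+ 5 11) = 16
Evaluate root: (- 9 16) = -7
Result: -7


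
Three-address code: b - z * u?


Break into single-operator statements:
t1 = z * u
t2 = b - t1


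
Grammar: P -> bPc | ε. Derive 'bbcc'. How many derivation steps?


Derivation: P => bPc => bbPcc => bbcc
Steps: 3


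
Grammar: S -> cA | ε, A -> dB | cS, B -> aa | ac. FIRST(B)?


Per alternative of B: FIRST(aa) = {a}; FIRST(ac) = {a}
FIRST(B) = {a}


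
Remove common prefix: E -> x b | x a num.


Common prefix: 'x'
Factored: E -> x E', E' -> b | a num


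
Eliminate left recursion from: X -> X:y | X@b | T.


Left-recursive alternatives: X:y, X@b; non-recursive: T
Introduce X': X -> TX', X' -> :yX' | @bX' | ε


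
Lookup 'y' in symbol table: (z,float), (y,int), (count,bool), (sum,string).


Lookup 'y' → type int


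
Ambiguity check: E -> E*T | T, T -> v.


precedence layered via separate nonterminal T: deterministic
Unambiguous


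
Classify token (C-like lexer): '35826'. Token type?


Pattern: digits only
Type: INTEGER_LITERAL


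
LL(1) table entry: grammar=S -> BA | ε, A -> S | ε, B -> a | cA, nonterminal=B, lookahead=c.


For [B, c]: 'c' ∈ FIRST(cA)
Entry: B -> cA


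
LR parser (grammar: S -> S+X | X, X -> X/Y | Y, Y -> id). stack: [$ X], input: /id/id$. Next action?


shift '/' to continue X -> X/Y
Action: shift


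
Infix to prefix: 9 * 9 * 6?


left-to-right (same/higher precedence on left): tree is (* (* 9 9) 6)
Prefix: * * 9 9 6


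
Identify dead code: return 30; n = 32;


statement follows a return and is unreachable
Dead: 'n = 32'


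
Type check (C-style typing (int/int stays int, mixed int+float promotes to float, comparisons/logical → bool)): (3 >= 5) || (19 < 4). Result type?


Operand types: bool || bool
Rule: logical operators take bool operands and yield bool
Result type: bool


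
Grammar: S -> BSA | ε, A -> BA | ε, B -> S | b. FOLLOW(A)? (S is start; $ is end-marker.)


$ ∈ FOLLOW(S). For each A -> αBβ: add FIRST(β)\{ε} to FOLLOW(B); if β nullable, add FOLLOW(A).
FOLLOW(A) = {$, b}


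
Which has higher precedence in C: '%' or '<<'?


'%' is multiplicative (level 10); '<<' is shift (level 8)
Higher level binds tighter
'%' has higher precedence than '<<'


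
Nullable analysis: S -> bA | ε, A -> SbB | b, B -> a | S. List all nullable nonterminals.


A nonterminal is nullable iff some alternative derives ε (directly, or every symbol in it is nullable)
Nullable: {B, S}


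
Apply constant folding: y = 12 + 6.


12 + 6 = 18 at compile time
Optimized: y = 18


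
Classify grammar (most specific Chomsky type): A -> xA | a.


Right-linear: every RHS is a terminal or a terminal followed by one nonterminal
Classification: Type 3 (Regular)


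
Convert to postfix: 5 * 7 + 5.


Left to right (same or higher precedence on left)
Postfix: 5 7 * 5 +


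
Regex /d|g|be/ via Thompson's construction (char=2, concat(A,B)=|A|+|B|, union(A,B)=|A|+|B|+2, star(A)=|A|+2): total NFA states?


Syntax tree has 4 char leaf(s), 2 union(s), 0 star(s)
chars contribute 4×2 = 8; each union adds +2; each star adds +2
Total: 8 + 4 + 0 = 12 states


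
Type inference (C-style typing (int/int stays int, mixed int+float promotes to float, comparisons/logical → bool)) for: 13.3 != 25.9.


Operand types: float != float
Rule: comparison yields bool
Result type: bool


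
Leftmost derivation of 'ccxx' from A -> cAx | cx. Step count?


Derivation: A => cAx => ccxx
Steps: 2


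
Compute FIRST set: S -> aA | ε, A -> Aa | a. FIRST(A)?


Per alternative of A: FIRST(Aa) = {a}; FIRST(a) = {a}
FIRST(A) = {a}


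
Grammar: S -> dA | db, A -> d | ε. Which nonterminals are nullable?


A nonterminal is nullable iff some alternative derives ε (directly, or every symbol in it is nullable)
Nullable: {A}


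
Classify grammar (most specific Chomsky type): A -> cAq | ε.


Single nonterminal LHS, but c^n q^n is not regular
Classification: Type 2 (Context-Free)
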